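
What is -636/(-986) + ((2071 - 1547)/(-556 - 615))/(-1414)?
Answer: 263400412/408153221 ≈ 0.64535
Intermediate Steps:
-636/(-986) + ((2071 - 1547)/(-556 - 615))/(-1414) = -636*(-1/986) + (524/(-1171))*(-1/1414) = 318/493 + (524*(-1/1171))*(-1/1414) = 318/493 - 524/1171*(-1/1414) = 318/493 + 262/827897 = 263400412/408153221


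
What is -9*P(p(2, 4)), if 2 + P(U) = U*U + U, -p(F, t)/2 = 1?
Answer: 0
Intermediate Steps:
p(F, t) = -2 (p(F, t) = -2*1 = -2)
P(U) = -2 + U + U² (P(U) = -2 + (U*U + U) = -2 + (U² + U) = -2 + (U + U²) = -2 + U + U²)
-9*P(p(2, 4)) = -9*(-2 - 2 + (-2)²) = -9*(-2 - 2 + 4) = -9*0 = 0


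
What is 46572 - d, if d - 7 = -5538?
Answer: 52103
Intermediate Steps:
d = -5531 (d = 7 - 5538 = -5531)
46572 - d = 46572 - 1*(-5531) = 46572 + 5531 = 52103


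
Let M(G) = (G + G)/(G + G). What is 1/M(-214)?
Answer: 1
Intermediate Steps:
M(G) = 1 (M(G) = (2*G)/((2*G)) = (2*G)*(1/(2*G)) = 1)
1/M(-214) = 1/1 = 1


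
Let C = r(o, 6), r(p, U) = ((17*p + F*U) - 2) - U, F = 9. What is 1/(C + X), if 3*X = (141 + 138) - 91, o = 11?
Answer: 3/887 ≈ 0.0033822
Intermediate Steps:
X = 188/3 (X = ((141 + 138) - 91)/3 = (279 - 91)/3 = (1/3)*188 = 188/3 ≈ 62.667)
r(p, U) = -2 + 8*U + 17*p (r(p, U) = ((17*p + 9*U) - 2) - U = ((9*U + 17*p) - 2) - U = (-2 + 9*U + 17*p) - U = -2 + 8*U + 17*p)
C = 233 (C = -2 + 8*6 + 17*11 = -2 + 48 + 187 = 233)
1/(C + X) = 1/(233 + 188/3) = 1/(887/3) = 3/887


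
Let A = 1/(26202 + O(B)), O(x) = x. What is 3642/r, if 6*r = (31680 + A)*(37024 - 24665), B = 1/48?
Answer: 2290266237/41035835918156 ≈ 5.5811e-5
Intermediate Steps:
B = 1/48 ≈ 0.020833
A = 48/1257697 (A = 1/(26202 + 1/48) = 1/(1257697/48) = 48/1257697 ≈ 3.8165e-5)
r = 82071671836312/1257697 (r = ((31680 + 48/1257697)*(37024 - 24665))/6 = ((39843841008/1257697)*12359)/6 = (1/6)*(492430031017872/1257697) = 82071671836312/1257697 ≈ 6.5256e+7)
3642/r = 3642/(82071671836312/1257697) = 3642*(1257697/82071671836312) = 2290266237/41035835918156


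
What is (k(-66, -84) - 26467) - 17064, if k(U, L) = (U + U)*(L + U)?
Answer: -23731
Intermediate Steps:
k(U, L) = 2*U*(L + U) (k(U, L) = (2*U)*(L + U) = 2*U*(L + U))
(k(-66, -84) - 26467) - 17064 = (2*(-66)*(-84 - 66) - 26467) - 17064 = (2*(-66)*(-150) - 26467) - 17064 = (19800 - 26467) - 17064 = -6667 - 17064 = -23731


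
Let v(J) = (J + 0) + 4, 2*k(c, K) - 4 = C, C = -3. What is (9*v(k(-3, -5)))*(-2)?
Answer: -81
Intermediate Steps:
k(c, K) = ½ (k(c, K) = 2 + (½)*(-3) = 2 - 3/2 = ½)
v(J) = 4 + J (v(J) = J + 4 = 4 + J)
(9*v(k(-3, -5)))*(-2) = (9*(4 + ½))*(-2) = (9*(9/2))*(-2) = (81/2)*(-2) = -81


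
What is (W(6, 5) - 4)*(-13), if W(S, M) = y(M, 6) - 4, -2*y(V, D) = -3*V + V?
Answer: 39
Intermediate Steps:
y(V, D) = V (y(V, D) = -(-3*V + V)/2 = -(-1)*V = V)
W(S, M) = -4 + M (W(S, M) = M - 4 = -4 + M)
(W(6, 5) - 4)*(-13) = ((-4 + 5) - 4)*(-13) = (1 - 4)*(-13) = -3*(-13) = 39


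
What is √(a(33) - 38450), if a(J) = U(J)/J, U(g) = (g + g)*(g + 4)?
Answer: 6*I*√1066 ≈ 195.9*I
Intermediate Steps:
U(g) = 2*g*(4 + g) (U(g) = (2*g)*(4 + g) = 2*g*(4 + g))
a(J) = 8 + 2*J (a(J) = (2*J*(4 + J))/J = 8 + 2*J)
√(a(33) - 38450) = √((8 + 2*33) - 38450) = √((8 + 66) - 38450) = √(74 - 38450) = √(-38376) = 6*I*√1066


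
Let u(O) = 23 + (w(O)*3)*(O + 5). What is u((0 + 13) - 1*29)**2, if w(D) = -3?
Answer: 14884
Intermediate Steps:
u(O) = -22 - 9*O (u(O) = 23 + (-3*3)*(O + 5) = 23 - 9*(5 + O) = 23 + (-45 - 9*O) = -22 - 9*O)
u((0 + 13) - 1*29)**2 = (-22 - 9*((0 + 13) - 1*29))**2 = (-22 - 9*(13 - 29))**2 = (-22 - 9*(-16))**2 = (-22 + 144)**2 = 122**2 = 14884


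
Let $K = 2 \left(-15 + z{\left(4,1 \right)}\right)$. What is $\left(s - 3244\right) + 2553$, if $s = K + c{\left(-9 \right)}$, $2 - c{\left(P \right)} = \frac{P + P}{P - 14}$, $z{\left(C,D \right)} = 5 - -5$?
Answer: $- \frac{16095}{23} \approx -699.78$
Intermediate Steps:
$z{\left(C,D \right)} = 10$ ($z{\left(C,D \right)} = 5 + 5 = 10$)
$K = -10$ ($K = 2 \left(-15 + 10\right) = 2 \left(-5\right) = -10$)
$c{\left(P \right)} = 2 - \frac{2 P}{-14 + P}$ ($c{\left(P \right)} = 2 - \frac{P + P}{P - 14} = 2 - \frac{2 P}{-14 + P}$)
$s = - \frac{202}{23}$ ($s = -10 - \frac{28}{-14 - 9} = -10 - \frac{28}{-23} = -10 - - \frac{28}{23} = -10 + \frac{28}{23} = - \frac{202}{23} \approx -8.7826$)
$\left(s - 3244\right) + 2553 = \left(- \frac{202}{23} - 3244\right) + 2553 = - \frac{74814}{23} + 2553 = - \frac{16095}{23}$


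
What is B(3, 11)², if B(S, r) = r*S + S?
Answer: 1296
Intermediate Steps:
B(S, r) = S + S*r (B(S, r) = S*r + S = S + S*r)
B(3, 11)² = (3*(1 + 11))² = (3*12)² = 36² = 1296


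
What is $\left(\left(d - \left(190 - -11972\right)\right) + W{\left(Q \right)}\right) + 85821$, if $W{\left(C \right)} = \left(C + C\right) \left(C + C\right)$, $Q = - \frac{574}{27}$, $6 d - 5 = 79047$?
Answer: $\frac{64620133}{729} \approx 88642.0$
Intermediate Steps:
$d = \frac{39526}{3}$ ($d = \frac{5}{6} + \frac{1}{6} \cdot 79047 = \frac{5}{6} + \frac{26349}{2} = \frac{39526}{3} \approx 13175.0$)
$Q = - \frac{574}{27}$ ($Q = \left(-574\right) \frac{1}{27} = - \frac{574}{27} \approx -21.259$)
$W{\left(C \right)} = 4 C^{2}$ ($W{\left(C \right)} = 2 C 2 C = 4 C^{2}$)
$\left(\left(d - \left(190 - -11972\right)\right) + W{\left(Q \right)}\right) + 85821 = \left(\left(\frac{39526}{3} - \left(190 - -11972\right)\right) + 4 \left(- \frac{574}{27}\right)^{2}\right) + 85821 = \left(\left(\frac{39526}{3} - \left(190 + 11972\right)\right) + 4 \cdot \frac{329476}{729}\right) + 85821 = \left(\left(\frac{39526}{3} - 12162\right) + \frac{1317904}{729}\right) + 85821 = \left(\frac{3040}{3} + \frac{1317904}{729}\right) + 85821 = \frac{2056624}{729} + 85821 = \frac{64620133}{729}$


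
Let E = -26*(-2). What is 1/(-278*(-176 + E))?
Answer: 1/34472 ≈ 2.9009e-5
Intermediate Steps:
E = 52
1/(-278*(-176 + E)) = 1/(-278*(-176 + 52)) = 1/(-278*(-124)) = 1/34472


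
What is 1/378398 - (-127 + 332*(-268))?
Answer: 33716396995/378398 ≈ 89103.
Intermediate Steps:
1/378398 - (-127 + 332*(-268)) = 1/378398 - (-127 - 88976) = 1/378398 - 1*(-89103) = 1/378398 + 89103 = 33716396995/378398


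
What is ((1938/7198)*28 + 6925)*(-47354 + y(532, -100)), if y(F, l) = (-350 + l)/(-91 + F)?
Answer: -57894360521972/176351 ≈ -3.2829e+8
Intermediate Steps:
y(F, l) = (-350 + l)/(-91 + F)
((1938/7198)*28 + 6925)*(-47354 + y(532, -100)) = ((1938/7198)*28 + 6925)*(-47354 + (-350 - 100)/(-91 + 532)) = ((1938*(1/7198))*28 + 6925)*(-47354 - 450/441) = ((969/3599)*28 + 6925)*(-47354 + (1/441)*(-450)) = (27132/3599 + 6925)*(-47354 - 50/49) = (24950207/3599)*(-2320396/49) = -57894360521972/176351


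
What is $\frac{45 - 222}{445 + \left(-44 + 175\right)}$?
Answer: $- \frac{59}{192} \approx -0.30729$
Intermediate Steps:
$\frac{45 - 222}{445 + \left(-44 + 175\right)} = - \frac{177}{445 + 131} = - \frac{177}{576} = \left(-177\right) \frac{1}{576} = - \frac{59}{192}$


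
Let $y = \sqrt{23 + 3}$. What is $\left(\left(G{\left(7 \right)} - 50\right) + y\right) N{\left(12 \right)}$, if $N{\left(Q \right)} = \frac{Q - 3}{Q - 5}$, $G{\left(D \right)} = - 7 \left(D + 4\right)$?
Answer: $- \frac{1143}{7} + \frac{9 \sqrt{26}}{7} \approx -156.73$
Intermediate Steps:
$G{\left(D \right)} = -28 - 7 D$ ($G{\left(D \right)} = - 7 \left(4 + D\right) = -28 - 7 D$)
$N{\left(Q \right)} = \frac{-3 + Q}{-5 + Q}$
$y = \sqrt{26} \approx 5.099$
$\left(\left(G{\left(7 \right)} - 50\right) + y\right) N{\left(12 \right)} = \left(\left(\left(-28 - 49\right) - 50\right) + \sqrt{26}\right) \frac{-3 + 12}{-5 + 12} = \left(\left(\left(-28 - 49\right) - 50\right) + \sqrt{26}\right) \frac{1}{7} \cdot 9 = \left(\left(-77 - 50\right) + \sqrt{26}\right) \frac{1}{7} \cdot 9 = \left(-127 + \sqrt{26}\right) \frac{9}{7} = - \frac{1143}{7} + \frac{9 \sqrt{26}}{7}$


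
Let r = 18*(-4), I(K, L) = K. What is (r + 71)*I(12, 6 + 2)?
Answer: -12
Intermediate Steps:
r = -72
(r + 71)*I(12, 6 + 2) = (-72 + 71)*12 = -1*12 = -12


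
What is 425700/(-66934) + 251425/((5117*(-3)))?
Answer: -1668842975/73393131 ≈ -22.738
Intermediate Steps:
425700/(-66934) + 251425/((5117*(-3))) = 425700*(-1/66934) + 251425/(-15351) = -212850/33467 + 251425*(-1/15351) = -212850/33467 - 251425/15351 = -1668842975/73393131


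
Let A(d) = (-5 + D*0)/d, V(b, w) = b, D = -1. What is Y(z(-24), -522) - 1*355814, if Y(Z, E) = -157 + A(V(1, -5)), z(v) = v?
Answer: -355976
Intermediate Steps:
A(d) = -5/d (A(d) = (-5 - 1*0)/d = (-5 + 0)/d = -5/d)
Y(Z, E) = -162 (Y(Z, E) = -157 - 5/1 = -157 - 5*1 = -157 - 5 = -162)
Y(z(-24), -522) - 1*355814 = -162 - 1*355814 = -162 - 355814 = -355976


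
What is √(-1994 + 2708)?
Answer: √714 ≈ 26.721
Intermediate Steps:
√(-1994 + 2708) = √714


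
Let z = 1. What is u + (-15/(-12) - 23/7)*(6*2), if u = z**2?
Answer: -164/7 ≈ -23.429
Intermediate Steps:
u = 1 (u = 1**2 = 1)
u + (-15/(-12) - 23/7)*(6*2) = 1 + (-15/(-12) - 23/7)*(6*2) = 1 + (-15*(-1/12) - 23*1/7)*12 = 1 + (5/4 - 23/7)*12 = 1 - 57/28*12 = 1 - 171/7 = -164/7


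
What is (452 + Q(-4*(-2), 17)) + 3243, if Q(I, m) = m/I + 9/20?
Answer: 147903/40 ≈ 3697.6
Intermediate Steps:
Q(I, m) = 9/20 + m/I (Q(I, m) = m/I + 9*(1/20) = m/I + 9/20 = 9/20 + m/I)
(452 + Q(-4*(-2), 17)) + 3243 = (452 + (9/20 + 17/((-4*(-2))))) + 3243 = (452 + (9/20 + 17/8)) + 3243 = (452 + 103/40) + 3243 = 18183/40 + 3243 = 147903/40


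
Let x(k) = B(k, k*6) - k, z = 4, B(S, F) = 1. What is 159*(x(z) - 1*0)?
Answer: -477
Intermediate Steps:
x(k) = 1 - k
159*(x(z) - 1*0) = 159*((1 - 1*4) - 1*0) = 159*((1 - 4) + 0) = 159*(-3 + 0) = 159*(-3) = -477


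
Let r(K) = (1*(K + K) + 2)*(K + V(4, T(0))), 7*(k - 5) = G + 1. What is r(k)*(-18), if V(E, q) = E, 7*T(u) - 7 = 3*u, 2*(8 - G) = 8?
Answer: -115056/49 ≈ -2348.1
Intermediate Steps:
G = 4 (G = 8 - 1/2*8 = 8 - 4 = 4)
T(u) = 1 + 3*u/7 (T(u) = 1 + (3*u)/7 = 1 + 3*u/7)
k = 40/7 (k = 5 + (4 + 1)/7 = 5 + (1/7)*5 = 5 + 5/7 = 40/7 ≈ 5.7143)
r(K) = (2 + 2*K)*(4 + K) (r(K) = (1*(K + K) + 2)*(K + 4) = (1*(2*K) + 2)*(4 + K) = (2*K + 2)*(4 + K) = (2 + 2*K)*(4 + K))
r(k)*(-18) = (8 + 2*(40/7)**2 + 10*(40/7))*(-18) = (8 + 2*(1600/49) + 400/7)*(-18) = (8 + 3200/49 + 400/7)*(-18) = (6392/49)*(-18) = -115056/49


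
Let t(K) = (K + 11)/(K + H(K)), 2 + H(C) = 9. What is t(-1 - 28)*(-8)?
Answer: -72/11 ≈ -6.5455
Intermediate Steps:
H(C) = 7 (H(C) = -2 + 9 = 7)
t(K) = (11 + K)/(7 + K) (t(K) = (K + 11)/(K + 7) = (11 + K)/(7 + K))
t(-1 - 28)*(-8) = ((11 + (-1 - 28))/(7 + (-1 - 28)))*(-8) = ((11 - 29)/(7 - 29))*(-8) = (-18/(-22))*(-8) = -1/22*(-18)*(-8) = (9/11)*(-8) = -72/11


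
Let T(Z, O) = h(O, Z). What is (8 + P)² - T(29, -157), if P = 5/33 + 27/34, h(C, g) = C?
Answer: 298386157/1258884 ≈ 237.02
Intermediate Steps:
T(Z, O) = O
P = 1061/1122 (P = 5*(1/33) + 27*(1/34) = 5/33 + 27/34 = 1061/1122 ≈ 0.94563)
(8 + P)² - T(29, -157) = (8 + 1061/1122)² - 1*(-157) = (10037/1122)² + 157 = 100741369/1258884 + 157 = 298386157/1258884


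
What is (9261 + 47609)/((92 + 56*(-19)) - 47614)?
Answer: -28435/24293 ≈ -1.1705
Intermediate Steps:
(9261 + 47609)/((92 + 56*(-19)) - 47614) = 56870/((92 - 1064) - 47614) = 56870/(-972 - 47614) = 56870/(-48586) = 56870*(-1/48586) = -28435/24293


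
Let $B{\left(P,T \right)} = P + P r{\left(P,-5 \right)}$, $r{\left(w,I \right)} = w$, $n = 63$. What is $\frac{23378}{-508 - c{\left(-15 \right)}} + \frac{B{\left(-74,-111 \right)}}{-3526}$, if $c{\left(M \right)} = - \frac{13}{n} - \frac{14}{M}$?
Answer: $- \frac{13415687959}{282518987} \approx -47.486$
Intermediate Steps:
$c{\left(M \right)} = - \frac{13}{63} - \frac{14}{M}$
$B{\left(P,T \right)} = P + P^{2}$ ($B{\left(P,T \right)} = P + P P = P + P^{2}$)
$\frac{23378}{-508 - c{\left(-15 \right)}} + \frac{B{\left(-74,-111 \right)}}{-3526} = \frac{23378}{-508 - \left(- \frac{13}{63} - \frac{14}{-15}\right)} + \frac{\left(-74\right) \left(1 - 74\right)}{-3526} = \frac{23378}{-508 - \left(- \frac{13}{63} - - \frac{14}{15}\right)} + \left(-74\right) \left(-73\right) \left(- \frac{1}{3526}\right) = \frac{23378}{-508 - \left(- \frac{13}{63} + \frac{14}{15}\right)} + 5402 \left(- \frac{1}{3526}\right) = \frac{23378}{-508 - \frac{229}{315}} - \frac{2701}{1763} = \frac{23378}{- \frac{160249}{315}} - \frac{2701}{1763} = 23378 \left(- \frac{315}{160249}\right) - \frac{2701}{1763} = - \frac{7364070}{160249} - \frac{2701}{1763} = - \frac{13415687959}{282518987}$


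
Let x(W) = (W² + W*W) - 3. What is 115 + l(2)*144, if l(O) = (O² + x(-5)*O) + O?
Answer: 14515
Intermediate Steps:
x(W) = -3 + 2*W² (x(W) = (W² + W²) - 3 = 2*W² - 3 = -3 + 2*W²)
l(O) = O² + 48*O (l(O) = (O² + (-3 + 2*(-5)²)*O) + O = (O² + (-3 + 2*25)*O) + O = (O² + (-3 + 50)*O) + O = (O² + 47*O) + O = O² + 48*O)
115 + l(2)*144 = 115 + (2*(48 + 2))*144 = 115 + (2*50)*144 = 115 + 100*144 = 115 + 14400 = 14515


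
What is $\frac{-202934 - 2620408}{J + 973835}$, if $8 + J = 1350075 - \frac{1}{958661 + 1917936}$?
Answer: $- \frac{8121617127174}{6684929521493} \approx -1.2149$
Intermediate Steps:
$J = \frac{3883598681998}{2876597}$ ($J = -8 + \left(1350075 - \frac{1}{958661 + 1917936}\right) = -8 + \left(1350075 - \frac{1}{2876597}\right) = -8 + \frac{3883621694774}{2876597} = \frac{3883598681998}{2876597} \approx 1.3501 \cdot 10^{6}$)
$\frac{-202934 - 2620408}{J + 973835} = \frac{-202934 - 2620408}{\frac{3883598681998}{2876597} + 973835} = - \frac{2823342}{\frac{6684929521493}{2876597}} = \left(-2823342\right) \frac{2876597}{6684929521493} = - \frac{8121617127174}{6684929521493}$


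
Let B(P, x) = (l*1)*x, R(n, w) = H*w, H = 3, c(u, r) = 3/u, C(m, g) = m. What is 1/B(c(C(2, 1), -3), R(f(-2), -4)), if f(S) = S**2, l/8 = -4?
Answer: 1/384 ≈ 0.0026042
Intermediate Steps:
l = -32 (l = 8*(-4) = -32)
R(n, w) = 3*w
B(P, x) = -32*x (B(P, x) = (-32*1)*x = -32*x)
1/B(c(C(2, 1), -3), R(f(-2), -4)) = 1/(-96*(-4)) = 1/(-32*(-12)) = 1/384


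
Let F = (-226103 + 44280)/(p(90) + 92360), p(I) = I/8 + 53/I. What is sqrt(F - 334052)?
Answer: 26*I*sqrt(136613660555953562)/16626931 ≈ 577.97*I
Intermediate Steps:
p(I) = 53/I + I/8 (p(I) = I*(1/8) + 53/I = I/8 + 53/I = 53/I + I/8)
F = -32728140/16626931 (F = (-226103 + 44280)/((53/90 + (1/8)*90) + 92360) = -181823/((53*(1/90) + 45/4) + 92360) = -181823/((53/90 + 45/4) + 92360) = -181823/(2131/180 + 92360) = -181823/16626931/180 = -181823*180/16626931 = -32728140/16626931 ≈ -1.9684)
sqrt(F - 334052) = sqrt(-32728140/16626931 - 334052) = sqrt(-5554292282552/16626931) = 26*I*sqrt(136613660555953562)/16626931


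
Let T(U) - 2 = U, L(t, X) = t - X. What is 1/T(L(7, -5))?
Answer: 1/14 ≈ 0.071429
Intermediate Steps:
T(U) = 2 + U
1/T(L(7, -5)) = 1/(2 + (7 - 1*(-5))) = 1/(2 + (7 + 5)) = 1/(2 + 12) = 1/14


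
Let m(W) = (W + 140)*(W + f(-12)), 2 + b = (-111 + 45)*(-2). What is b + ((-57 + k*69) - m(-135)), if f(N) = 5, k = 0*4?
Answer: 723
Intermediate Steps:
k = 0
b = 130 (b = -2 + (-111 + 45)*(-2) = -2 - 66*(-2) = -2 + 132 = 130)
m(W) = (5 + W)*(140 + W) (m(W) = (W + 140)*(W + 5) = (140 + W)*(5 + W) = (5 + W)*(140 + W))
b + ((-57 + k*69) - m(-135)) = 130 + ((-57 + 0*69) - (700 + (-135)² + 145*(-135))) = 130 + ((-57 + 0) - (700 + 18225 - 19575)) = 130 + (-57 - 1*(-650)) = 130 + (-57 + 650) = 130 + 593 = 723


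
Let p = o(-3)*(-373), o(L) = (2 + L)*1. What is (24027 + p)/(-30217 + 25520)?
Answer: -400/77 ≈ -5.1948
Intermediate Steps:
o(L) = 2 + L
p = 373 (p = (2 - 3)*(-373) = -1*(-373) = 373)
(24027 + p)/(-30217 + 25520) = (24027 + 373)/(-30217 + 25520) = 24400/(-4697) = 24400*(-1/4697) = -400/77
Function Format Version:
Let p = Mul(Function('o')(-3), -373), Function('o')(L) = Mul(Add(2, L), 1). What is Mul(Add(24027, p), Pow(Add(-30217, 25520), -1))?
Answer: Rational(-400, 77) ≈ -5.1948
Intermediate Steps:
Function('o')(L) = Add(2, L)
p = 373 (p = Mul(Add(2, -3), -373) = Mul(-1, -373) = 373)
Mul(Add(24027, p), Pow(Add(-30217, 25520), -1)) = Mul(Add(24027, 373), Pow(Add(-30217, 25520), -1)) = Mul(24400, Pow(-4697, -1)) = Mul(24400, Rational(-1, 4697)) = Rational(-400, 77)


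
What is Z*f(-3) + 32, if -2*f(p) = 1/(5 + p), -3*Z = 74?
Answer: 229/6 ≈ 38.167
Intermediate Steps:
Z = -74/3 (Z = -⅓*74 = -74/3 ≈ -24.667)
f(p) = -1/(2*(5 + p))
Z*f(-3) + 32 = -(-74)/(3*(10 + 2*(-3))) + 32 = -(-74)/(3*(10 - 6)) + 32 = -(-74)/(3*4) + 32 = -74/3*(-¼) + 32 = 37/6 + 32 = 229/6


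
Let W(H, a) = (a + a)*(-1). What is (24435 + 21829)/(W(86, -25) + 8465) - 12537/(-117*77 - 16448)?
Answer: 1284495203/216766355 ≈ 5.9257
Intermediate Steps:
W(H, a) = -2*a (W(H, a) = (2*a)*(-1) = -2*a)
(24435 + 21829)/(W(86, -25) + 8465) - 12537/(-117*77 - 16448) = (24435 + 21829)/(-2*(-25) + 8465) - 12537/(-117*77 - 16448) = 46264/(50 + 8465) - 12537/(-9009 - 16448) = 46264/8515 - 12537/(-25457) = 46264*(1/8515) - 12537*(-1/25457) = 46264/8515 + 12537/25457 = 1284495203/216766355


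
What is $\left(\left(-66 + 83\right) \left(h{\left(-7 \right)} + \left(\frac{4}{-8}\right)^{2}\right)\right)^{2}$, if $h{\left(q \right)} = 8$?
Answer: $\frac{314721}{16} \approx 19670.0$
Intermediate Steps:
$\left(\left(-66 + 83\right) \left(h{\left(-7 \right)} + \left(\frac{4}{-8}\right)^{2}\right)\right)^{2} = \left(\left(-66 + 83\right) \left(8 + \left(\frac{4}{-8}\right)^{2}\right)\right)^{2} = \left(17 \left(8 + \left(4 \left(- \frac{1}{8}\right)\right)^{2}\right)\right)^{2} = \left(17 \left(8 + \left(- \frac{1}{2}\right)^{2}\right)\right)^{2} = \left(17 \left(8 + \frac{1}{4}\right)\right)^{2} = \left(17 \cdot \frac{33}{4}\right)^{2} = \left(\frac{561}{4}\right)^{2} = \frac{314721}{16}$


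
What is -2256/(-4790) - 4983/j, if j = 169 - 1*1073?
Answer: 12953997/2165080 ≈ 5.9831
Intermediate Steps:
j = -904 (j = 169 - 1073 = -904)
-2256/(-4790) - 4983/j = -2256/(-4790) - 4983/(-904) = -2256*(-1/4790) - 4983*(-1/904) = 1128/2395 + 4983/904 = 12953997/2165080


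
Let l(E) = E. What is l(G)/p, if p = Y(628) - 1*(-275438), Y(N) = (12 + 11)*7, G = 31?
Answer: 31/275599 ≈ 0.00011248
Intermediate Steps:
Y(N) = 161 (Y(N) = 23*7 = 161)
p = 275599 (p = 161 - 1*(-275438) = 161 + 275438 = 275599)
l(G)/p = 31/275599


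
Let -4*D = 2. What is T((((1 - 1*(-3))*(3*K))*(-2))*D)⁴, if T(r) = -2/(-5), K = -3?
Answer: 16/625 ≈ 0.025600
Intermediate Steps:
D = -½ (D = -¼*2 = -½ ≈ -0.50000)
T(r) = ⅖ (T(r) = -2*(-⅕) = ⅖)
T((((1 - 1*(-3))*(3*K))*(-2))*D)⁴ = (⅖)⁴ = 16/625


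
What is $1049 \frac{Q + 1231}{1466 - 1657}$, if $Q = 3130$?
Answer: $- \frac{4574689}{191} \approx -23951.0$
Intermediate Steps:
$1049 \frac{Q + 1231}{1466 - 1657} = 1049 \frac{3130 + 1231}{1466 - 1657} = 1049 \frac{4361}{-191} = 1049 \cdot 4361 \left(- \frac{1}{191}\right) = 1049 \left(- \frac{4361}{191}\right) = - \frac{4574689}{191}$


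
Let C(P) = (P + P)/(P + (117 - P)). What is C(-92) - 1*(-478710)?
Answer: 56008886/117 ≈ 4.7871e+5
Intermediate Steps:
C(P) = 2*P/117 (C(P) = (2*P)/117 = (2*P)*(1/117) = 2*P/117)
C(-92) - 1*(-478710) = (2/117)*(-92) - 1*(-478710) = -184/117 + 478710 = 56008886/117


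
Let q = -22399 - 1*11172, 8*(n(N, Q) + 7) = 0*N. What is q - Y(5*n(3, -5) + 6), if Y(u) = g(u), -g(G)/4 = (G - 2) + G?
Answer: -33811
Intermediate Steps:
n(N, Q) = -7 (n(N, Q) = -7 + (0*N)/8 = -7 + (⅛)*0 = -7 + 0 = -7)
q = -33571 (q = -22399 - 11172 = -33571)
g(G) = 8 - 8*G (g(G) = -4*((G - 2) + G) = -4*((-2 + G) + G) = -4*(-2 + 2*G) = 8 - 8*G)
Y(u) = 8 - 8*u
q - Y(5*n(3, -5) + 6) = -33571 - (8 - 8*(5*(-7) + 6)) = -33571 - (8 - 8*(-35 + 6)) = -33571 - (8 - 8*(-29)) = -33571 - (8 + 232) = -33571 - 1*240 = -33571 - 240 = -33811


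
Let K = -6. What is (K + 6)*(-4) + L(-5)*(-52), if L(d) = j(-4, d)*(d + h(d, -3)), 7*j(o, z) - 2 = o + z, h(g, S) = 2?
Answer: -156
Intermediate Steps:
j(o, z) = 2/7 + o/7 + z/7 (j(o, z) = 2/7 + (o + z)/7 = 2/7 + (o/7 + z/7) = 2/7 + o/7 + z/7)
L(d) = (2 + d)*(-2/7 + d/7) (L(d) = (2/7 + (⅐)*(-4) + d/7)*(d + 2) = (2/7 - 4/7 + d/7)*(2 + d) = (-2/7 + d/7)*(2 + d) = (2 + d)*(-2/7 + d/7))
(K + 6)*(-4) + L(-5)*(-52) = (-6 + 6)*(-4) + (-4/7 + (⅐)*(-5)²)*(-52) = 0*(-4) + (-4/7 + (⅐)*25)*(-52) = 0 + (-4/7 + 25/7)*(-52) = 0 + 3*(-52) = 0 - 156 = -156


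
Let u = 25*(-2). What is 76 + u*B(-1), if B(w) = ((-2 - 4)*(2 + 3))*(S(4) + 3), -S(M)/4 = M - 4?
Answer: 4576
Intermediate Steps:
S(M) = 16 - 4*M (S(M) = -4*(M - 4) = -4*(-4 + M) = 16 - 4*M)
u = -50
B(w) = -90 (B(w) = ((-2 - 4)*(2 + 3))*((16 - 4*4) + 3) = (-6*5)*((16 - 16) + 3) = -30*(0 + 3) = -30*3 = -90)
76 + u*B(-1) = 76 - 50*(-90) = 76 + 4500 = 4576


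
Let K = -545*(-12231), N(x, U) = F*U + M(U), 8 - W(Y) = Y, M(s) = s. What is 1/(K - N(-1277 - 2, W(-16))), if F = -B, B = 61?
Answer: 1/6667335 ≈ 1.4998e-7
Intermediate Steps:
W(Y) = 8 - Y
F = -61 (F = -1*61 = -61)
N(x, U) = -60*U (N(x, U) = -61*U + U = -60*U)
K = 6665895
1/(K - N(-1277 - 2, W(-16))) = 1/(6665895 - (-60)*(8 - 1*(-16))) = 1/(6665895 - (-60)*(8 + 16)) = 1/(6665895 - (-60)*24) = 1/(6665895 - 1*(-1440)) = 1/(6665895 + 1440) = 1/6667335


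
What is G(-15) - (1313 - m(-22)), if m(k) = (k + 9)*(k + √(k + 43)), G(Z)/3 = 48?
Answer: -883 - 13*√21 ≈ -942.57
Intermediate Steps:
G(Z) = 144 (G(Z) = 3*48 = 144)
m(k) = (9 + k)*(k + √(43 + k))
G(-15) - (1313 - m(-22)) = 144 - (1313 - ((-22)² + 9*(-22) + 9*√(43 - 22) - 22*√(43 - 22))) = 144 - (1313 - (484 - 198 + 9*√21 - 22*√21)) = 144 - (1313 - (286 - 13*√21)) = 144 - (1313 + (-286 + 13*√21)) = 144 - (1027 + 13*√21) = 144 + (-1027 - 13*√21) = -883 - 13*√21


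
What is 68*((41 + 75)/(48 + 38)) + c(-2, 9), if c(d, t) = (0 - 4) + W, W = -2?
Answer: 3686/43 ≈ 85.721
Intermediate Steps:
c(d, t) = -6 (c(d, t) = (0 - 4) - 2 = -4 - 2 = -6)
68*((41 + 75)/(48 + 38)) + c(-2, 9) = 68*((41 + 75)/(48 + 38)) - 6 = 68*(116/86) - 6 = 68*(116*(1/86)) - 6 = 68*(58/43) - 6 = 3944/43 - 6 = 3686/43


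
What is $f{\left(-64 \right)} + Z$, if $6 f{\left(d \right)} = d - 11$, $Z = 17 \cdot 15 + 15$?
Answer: $\frac{515}{2} \approx 257.5$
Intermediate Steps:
$Z = 270$ ($Z = 255 + 15 = 270$)
$f{\left(d \right)} = - \frac{11}{6} + \frac{d}{6}$ ($f{\left(d \right)} = \frac{d - 11}{6} = \frac{-11 + d}{6} = - \frac{11}{6} + \frac{d}{6}$)
$f{\left(-64 \right)} + Z = \left(- \frac{11}{6} + \frac{1}{6} \left(-64\right)\right) + 270 = \left(- \frac{11}{6} - \frac{32}{3}\right) + 270 = - \frac{25}{2} + 270 = \frac{515}{2}$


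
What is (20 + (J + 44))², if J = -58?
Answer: 36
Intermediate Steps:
(20 + (J + 44))² = (20 + (-58 + 44))² = (20 - 14)² = 6² = 36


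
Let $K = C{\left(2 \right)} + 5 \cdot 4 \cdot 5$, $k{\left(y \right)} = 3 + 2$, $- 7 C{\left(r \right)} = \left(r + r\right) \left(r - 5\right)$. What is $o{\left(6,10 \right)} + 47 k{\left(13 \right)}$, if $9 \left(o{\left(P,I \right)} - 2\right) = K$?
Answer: $\frac{15643}{63} \approx 248.3$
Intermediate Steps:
$C{\left(r \right)} = - \frac{2 r \left(-5 + r\right)}{7}$ ($C{\left(r \right)} = - \frac{\left(r + r\right) \left(r - 5\right)}{7} = - \frac{2 r \left(-5 + r\right)}{7}$)
$k{\left(y \right)} = 5$
$K = \frac{712}{7}$ ($K = \frac{2}{7} \cdot 2 \left(5 - 2\right) + 5 \cdot 4 \cdot 5 = \frac{2}{7} \cdot 2 \left(5 - 2\right) + 20 \cdot 5 = \frac{2}{7} \cdot 2 \cdot 3 + 100 = \frac{12}{7} + 100 = \frac{712}{7} \approx 101.71$)
$o{\left(P,I \right)} = \frac{838}{63}$ ($o{\left(P,I \right)} = 2 + \frac{1}{9} \cdot \frac{712}{7} = 2 + \frac{712}{63} = \frac{838}{63}$)
$o{\left(6,10 \right)} + 47 k{\left(13 \right)} = \frac{838}{63} + 47 \cdot 5 = \frac{838}{63} + 235 = \frac{15643}{63}$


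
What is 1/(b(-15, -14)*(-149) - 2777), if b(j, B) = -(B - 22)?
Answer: -1/8141 ≈ -0.00012283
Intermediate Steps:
b(j, B) = 22 - B (b(j, B) = -(-22 + B) = 22 - B)
1/(b(-15, -14)*(-149) - 2777) = 1/((22 - 1*(-14))*(-149) - 2777) = 1/((22 + 14)*(-149) - 2777) = 1/(36*(-149) - 2777) = 1/(-5364 - 2777) = 1/(-8141) = -1/8141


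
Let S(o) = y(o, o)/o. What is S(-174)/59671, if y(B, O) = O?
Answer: 1/59671 ≈ 1.6759e-5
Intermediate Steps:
S(o) = 1 (S(o) = o/o = 1)
S(-174)/59671 = 1/59671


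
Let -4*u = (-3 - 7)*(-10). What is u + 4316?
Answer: 4291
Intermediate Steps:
u = -25 (u = -(-3 - 7)*(-10)/4 = -(-5)*(-10)/2 = -¼*100 = -25)
u + 4316 = -25 + 4316 = 4291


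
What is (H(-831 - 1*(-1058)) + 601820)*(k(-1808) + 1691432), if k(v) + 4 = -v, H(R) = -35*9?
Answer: 1018489920180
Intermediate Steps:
H(R) = -315
k(v) = -4 - v
(H(-831 - 1*(-1058)) + 601820)*(k(-1808) + 1691432) = (-315 + 601820)*((-4 - 1*(-1808)) + 1691432) = 601505*((-4 + 1808) + 1691432) = 601505*(1804 + 1691432) = 601505*1693236 = 1018489920180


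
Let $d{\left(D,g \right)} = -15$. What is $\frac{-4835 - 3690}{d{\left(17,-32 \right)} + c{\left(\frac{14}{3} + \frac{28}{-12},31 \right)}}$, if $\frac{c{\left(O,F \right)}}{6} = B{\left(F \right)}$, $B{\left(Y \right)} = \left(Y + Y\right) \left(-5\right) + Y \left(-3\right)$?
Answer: $\frac{8525}{2433} \approx 3.5039$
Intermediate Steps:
$B{\left(Y \right)} = - 13 Y$ ($B{\left(Y \right)} = 2 Y \left(-5\right) - 3 Y = - 10 Y - 3 Y = - 13 Y$)
$c{\left(O,F \right)} = - 78 F$ ($c{\left(O,F \right)} = 6 \left(- 13 F\right) = - 78 F$)
$\frac{-4835 - 3690}{d{\left(17,-32 \right)} + c{\left(\frac{14}{3} + \frac{28}{-12},31 \right)}} = \frac{-4835 - 3690}{-15 - 2418} = - \frac{8525}{-15 - 2418} = - \frac{8525}{-2433} = \left(-8525\right) \left(- \frac{1}{2433}\right) = \frac{8525}{2433}$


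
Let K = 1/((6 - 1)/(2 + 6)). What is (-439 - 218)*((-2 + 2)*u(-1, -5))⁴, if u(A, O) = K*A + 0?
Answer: 0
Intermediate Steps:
K = 8/5 (K = 1/(5/8) = 8/5 ≈ 1.6000)
u(A, O) = 8*A/5 (u(A, O) = 8*A/5 + 0 = 8*A/5)
(-439 - 218)*((-2 + 2)*u(-1, -5))⁴ = (-439 - 218)*((-2 + 2)*((8/5)*(-1)))⁴ = -657*(0*(-8/5))⁴ = -657*0⁴ = -657*0 = 0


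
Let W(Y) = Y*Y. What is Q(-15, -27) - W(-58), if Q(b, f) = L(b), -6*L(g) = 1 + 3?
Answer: -10094/3 ≈ -3364.7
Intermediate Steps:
W(Y) = Y**2
L(g) = -2/3 (L(g) = -(1 + 3)/6 = -1/6*4 = -2/3)
Q(b, f) = -2/3
Q(-15, -27) - W(-58) = -2/3 - 1*(-58)**2 = -2/3 - 1*3364 = -2/3 - 3364 = -10094/3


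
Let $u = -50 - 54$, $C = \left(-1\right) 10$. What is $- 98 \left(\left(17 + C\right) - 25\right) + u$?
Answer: $1660$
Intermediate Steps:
$C = -10$
$u = -104$ ($u = -50 - 54 = -104$)
$- 98 \left(\left(17 + C\right) - 25\right) + u = - 98 \left(\left(17 - 10\right) - 25\right) - 104 = - 98 \left(7 - 25\right) - 104 = \left(-98\right) \left(-18\right) - 104 = 1764 - 104 = 1660$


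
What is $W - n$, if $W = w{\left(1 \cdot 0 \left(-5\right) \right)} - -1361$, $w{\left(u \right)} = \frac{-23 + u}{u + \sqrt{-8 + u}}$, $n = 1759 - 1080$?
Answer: $682 + \frac{23 i \sqrt{2}}{4} \approx 682.0 + 8.1317 i$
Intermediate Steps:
$n = 679$
$w{\left(u \right)} = \frac{-23 + u}{u + \sqrt{-8 + u}}$
$W = 1361 + \frac{23 i \sqrt{2}}{4}$ ($W = \frac{-23 + 1 \cdot 0 \left(-5\right)}{1 \cdot 0 \left(-5\right) + \sqrt{-8 + 1 \cdot 0 \left(-5\right)}} - -1361 = \frac{-23 + 0 \left(-5\right)}{0 \left(-5\right) + \sqrt{-8 + 0 \left(-5\right)}} + 1361 = \frac{-23 + 0}{0 + \sqrt{-8 + 0}} + 1361 = \frac{1}{0 + \sqrt{-8}} \left(-23\right) + 1361 = \frac{1}{0 + 2 i \sqrt{2}} \left(-23\right) + 1361 = \frac{1}{2 i \sqrt{2}} \left(-23\right) + 1361 = - \frac{i \sqrt{2}}{4} \left(-23\right) + 1361 = \frac{23 i \sqrt{2}}{4} + 1361 = 1361 + \frac{23 i \sqrt{2}}{4} \approx 1361.0 + 8.1317 i$)
$W - n = \left(1361 + \frac{23 i \sqrt{2}}{4}\right) - 679 = 682 + \frac{23 i \sqrt{2}}{4}$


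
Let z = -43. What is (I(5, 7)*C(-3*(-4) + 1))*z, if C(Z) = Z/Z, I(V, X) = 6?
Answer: -258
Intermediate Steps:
C(Z) = 1
(I(5, 7)*C(-3*(-4) + 1))*z = (6*1)*(-43) = 6*(-43) = -258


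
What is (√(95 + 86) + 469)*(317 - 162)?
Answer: 72695 + 155*√181 ≈ 74780.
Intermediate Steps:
(√(95 + 86) + 469)*(317 - 162) = (√181 + 469)*155 = (469 + √181)*155 = 72695 + 155*√181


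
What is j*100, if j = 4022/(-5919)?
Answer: -402200/5919 ≈ -67.951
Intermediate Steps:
j = -4022/5919 (j = 4022*(-1/5919) = -4022/5919 ≈ -0.67951)
j*100 = -4022/5919*100 = -402200/5919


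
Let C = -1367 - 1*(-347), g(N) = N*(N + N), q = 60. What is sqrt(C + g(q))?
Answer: 2*sqrt(1545) ≈ 78.613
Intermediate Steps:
g(N) = 2*N**2 (g(N) = N*(2*N) = 2*N**2)
C = -1020 (C = -1367 + 347 = -1020)
sqrt(C + g(q)) = sqrt(-1020 + 2*60**2) = sqrt(-1020 + 2*3600) = sqrt(-1020 + 7200) = sqrt(6180) = 2*sqrt(1545)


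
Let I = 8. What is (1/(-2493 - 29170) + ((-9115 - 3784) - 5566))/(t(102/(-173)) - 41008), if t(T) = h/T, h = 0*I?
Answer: 36541081/81152269 ≈ 0.45028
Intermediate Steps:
h = 0 (h = 0*8 = 0)
t(T) = 0 (t(T) = 0/T = 0)
(1/(-2493 - 29170) + ((-9115 - 3784) - 5566))/(t(102/(-173)) - 41008) = (1/(-2493 - 29170) + ((-9115 - 3784) - 5566))/(0 - 41008) = (1/(-31663) + (-12899 - 5566))/(-41008) = (-1/31663 - 18465)*(-1/41008) = -584657296/31663*(-1/41008) = 36541081/81152269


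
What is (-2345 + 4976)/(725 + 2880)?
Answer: 2631/3605 ≈ 0.72982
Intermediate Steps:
(-2345 + 4976)/(725 + 2880) = 2631/3605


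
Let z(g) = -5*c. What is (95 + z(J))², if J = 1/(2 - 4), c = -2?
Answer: 11025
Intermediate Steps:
J = -½ (J = 1/(-2) = -½ ≈ -0.50000)
z(g) = 10 (z(g) = -5*(-2) = 10)
(95 + z(J))² = (95 + 10)² = 105² = 11025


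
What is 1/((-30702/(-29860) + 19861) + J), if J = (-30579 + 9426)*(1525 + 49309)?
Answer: -14930/16053807077779 ≈ -9.3000e-10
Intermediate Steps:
J = -1075291602 (J = -21153*50834 = -1075291602)
1/((-30702/(-29860) + 19861) + J) = 1/((-30702/(-29860) + 19861) - 1075291602) = 1/((-30702*(-1/29860) + 19861) - 1075291602) = 1/((15351/14930 + 19861) - 1075291602) = 1/(296540081/14930 - 1075291602) = 1/(-16053807077779/14930) = -14930/16053807077779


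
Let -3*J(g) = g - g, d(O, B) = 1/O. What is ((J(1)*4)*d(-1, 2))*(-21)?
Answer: 0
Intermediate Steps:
J(g) = 0 (J(g) = -(g - g)/3 = -1/3*0 = 0)
((J(1)*4)*d(-1, 2))*(-21) = ((0*4)/(-1))*(-21) = (0*(-1))*(-21) = 0*(-21) = 0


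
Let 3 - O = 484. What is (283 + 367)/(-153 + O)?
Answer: -325/317 ≈ -1.0252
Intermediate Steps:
O = -481 (O = 3 - 1*484 = 3 - 484 = -481)
(283 + 367)/(-153 + O) = (283 + 367)/(-153 - 481) = 650/(-634) = 650*(-1/634) = -325/317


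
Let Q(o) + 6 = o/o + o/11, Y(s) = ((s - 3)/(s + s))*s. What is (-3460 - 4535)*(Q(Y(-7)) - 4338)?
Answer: 381985110/11 ≈ 3.4726e+7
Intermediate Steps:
Y(s) = -3/2 + s/2 (Y(s) = ((-3 + s)/((2*s)))*s = ((-3 + s)*(1/(2*s)))*s = ((-3 + s)/(2*s))*s = -3/2 + s/2)
Q(o) = -5 + o/11 (Q(o) = -6 + (o/o + o/11) = -6 + (1 + o*(1/11)) = -6 + (1 + o/11) = -5 + o/11)
(-3460 - 4535)*(Q(Y(-7)) - 4338) = (-3460 - 4535)*((-5 + (-3/2 + (½)*(-7))/11) - 4338) = -7995*((-5 + (-3/2 - 7/2)/11) - 4338) = -7995*((-5 + (1/11)*(-5)) - 4338) = -7995*((-5 - 5/11) - 4338) = -7995*(-60/11 - 4338) = -7995*(-47778/11) = 381985110/11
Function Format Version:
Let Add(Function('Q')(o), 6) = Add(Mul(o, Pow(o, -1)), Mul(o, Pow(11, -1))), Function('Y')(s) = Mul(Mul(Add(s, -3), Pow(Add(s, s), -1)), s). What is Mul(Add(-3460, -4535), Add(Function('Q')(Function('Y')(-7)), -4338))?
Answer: Rational(381985110, 11) ≈ 3.4726e+7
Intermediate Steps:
Function('Y')(s) = Add(Rational(-3, 2), Mul(Rational(1, 2), s)) (Function('Y')(s) = Mul(Mul(Add(-3, s), Pow(Mul(2, s), -1)), s) = Mul(Mul(Add(-3, s), Mul(Rational(1, 2), Pow(s, -1))), s) = Mul(Mul(Rational(1, 2), Pow(s, -1), Add(-3, s)), s) = Add(Rational(-3, 2), Mul(Rational(1, 2), s)))
Function('Q')(o) = Add(-5, Mul(Rational(1, 11), o)) (Function('Q')(o) = Add(-6, Add(Mul(o, Pow(o, -1)), Mul(o, Pow(11, -1)))) = Add(-6, Add(1, Mul(o, Rational(1, 11)))) = Add(-6, Add(1, Mul(Rational(1, 11), o))) = Add(-5, Mul(Rational(1, 11), o)))
Mul(Add(-3460, -4535), Add(Function('Q')(Function('Y')(-7)), -4338)) = Mul(Add(-3460, -4535), Add(Add(-5, Mul(Rational(1, 11), Add(Rational(-3, 2), Mul(Rational(1, 2), -7)))), -4338)) = Mul(-7995, Add(Add(-5, Mul(Rational(1, 11), Add(Rational(-3, 2), Rational(-7, 2)))), -4338)) = Mul(-7995, Add(Add(-5, Mul(Rational(1, 11), -5)), -4338)) = Mul(-7995, Add(Add(-5, Rational(-5, 11)), -4338)) = Mul(-7995, Add(Rational(-60, 11), -4338)) = Mul(-7995, Rational(-47778, 11)) = Rational(381985110, 11)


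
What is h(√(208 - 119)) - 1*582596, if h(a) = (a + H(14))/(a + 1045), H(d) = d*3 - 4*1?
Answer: -636157506235/1091936 + 1007*√89/1091936 ≈ -5.8260e+5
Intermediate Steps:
H(d) = -4 + 3*d (H(d) = 3*d - 4 = -4 + 3*d)
h(a) = (38 + a)/(1045 + a) (h(a) = (a + (-4 + 3*14))/(a + 1045) = (a + (-4 + 42))/(1045 + a) = (a + 38)/(1045 + a) = (38 + a)/(1045 + a))
h(√(208 - 119)) - 1*582596 = (38 + √(208 - 119))/(1045 + √(208 - 119)) - 1*582596 = (38 + √89)/(1045 + √89) - 582596 = -582596 + (38 + √89)/(1045 + √89)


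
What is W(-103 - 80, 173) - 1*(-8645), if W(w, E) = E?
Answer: 8818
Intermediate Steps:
W(-103 - 80, 173) - 1*(-8645) = 173 - 1*(-8645) = 173 + 8645 = 8818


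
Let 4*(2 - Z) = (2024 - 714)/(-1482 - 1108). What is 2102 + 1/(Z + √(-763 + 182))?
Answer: 1320979347178/628438185 - 1073296*I*√581/628438185 ≈ 2102.0 - 0.041167*I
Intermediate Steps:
Z = 2203/1036 (Z = 2 - (2024 - 714)/(4*(-1482 - 1108)) = 2 - 655/(2*(-2590)) = 2 - 655*(-1)/(2*2590) = 2 - ¼*(-131/259) = 2 + 131/1036 = 2203/1036 ≈ 2.1264)
2102 + 1/(Z + √(-763 + 182)) = 2102 + 1/(2203/1036 + √(-763 + 182)) = 2102 + 1/(2203/1036 + √(-581)) = 2102 + 1/(2203/1036 + I*√581)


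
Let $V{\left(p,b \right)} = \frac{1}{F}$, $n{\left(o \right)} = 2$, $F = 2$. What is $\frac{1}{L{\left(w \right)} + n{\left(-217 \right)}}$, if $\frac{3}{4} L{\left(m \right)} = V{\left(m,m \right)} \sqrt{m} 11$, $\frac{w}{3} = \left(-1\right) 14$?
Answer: $\frac{3}{3394} - \frac{11 i \sqrt{42}}{3394} \approx 0.00088391 - 0.021004 i$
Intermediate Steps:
$V{\left(p,b \right)} = \frac{1}{2}$
$w = -42$ ($w = 3 \left(\left(-1\right) 14\right) = 3 \left(-14\right) = -42$)
$L{\left(m \right)} = \frac{22 \sqrt{m}}{3}$ ($L{\left(m \right)} = \frac{4 \frac{\sqrt{m}}{2} \cdot 11}{3} = \frac{4 \frac{11 \sqrt{m}}{2}}{3} = \frac{22 \sqrt{m}}{3}$)
$\frac{1}{L{\left(w \right)} + n{\left(-217 \right)}} = \frac{1}{\frac{22 \sqrt{-42}}{3} + 2} = \frac{1}{\frac{22 i \sqrt{42}}{3} + 2} = \frac{1}{2 + \frac{22 i \sqrt{42}}{3}}$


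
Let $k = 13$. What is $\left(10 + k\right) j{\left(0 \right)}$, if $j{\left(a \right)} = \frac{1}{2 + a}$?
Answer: $\frac{23}{2} \approx 11.5$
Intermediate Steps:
$\left(10 + k\right) j{\left(0 \right)} = \frac{10 + 13}{2 + 0} = \frac{23}{2}$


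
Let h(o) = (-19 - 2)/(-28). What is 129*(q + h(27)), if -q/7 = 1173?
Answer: -4236489/4 ≈ -1.0591e+6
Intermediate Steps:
q = -8211 (q = -7*1173 = -8211)
h(o) = 3/4 (h(o) = -21*(-1/28) = 3/4)
129*(q + h(27)) = 129*(-8211 + 3/4) = 129*(-32841/4) = -4236489/4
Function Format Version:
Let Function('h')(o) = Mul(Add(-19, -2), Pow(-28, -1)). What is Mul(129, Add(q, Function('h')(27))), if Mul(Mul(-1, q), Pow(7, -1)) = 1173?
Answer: Rational(-4236489, 4) ≈ -1.0591e+6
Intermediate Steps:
q = -8211 (q = Mul(-7, 1173) = -8211)
Function('h')(o) = Rational(3, 4) (Function('h')(o) = Mul(-21, Rational(-1, 28)) = Rational(3, 4))
Mul(129, Add(q, Function('h')(27))) = Mul(129, Add(-8211, Rational(3, 4))) = Mul(129, Rational(-32841, 4)) = Rational(-4236489, 4)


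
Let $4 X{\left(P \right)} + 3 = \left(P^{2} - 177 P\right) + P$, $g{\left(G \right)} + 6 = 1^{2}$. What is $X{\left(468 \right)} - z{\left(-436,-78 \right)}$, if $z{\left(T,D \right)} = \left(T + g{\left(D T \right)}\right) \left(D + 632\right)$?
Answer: $\frac{1113909}{4} \approx 2.7848 \cdot 10^{5}$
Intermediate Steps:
$g{\left(G \right)} = -5$ ($g{\left(G \right)} = -6 + 1^{2} = -6 + 1 = -5$)
$z{\left(T,D \right)} = \left(-5 + T\right) \left(632 + D\right)$ ($z{\left(T,D \right)} = \left(T - 5\right) \left(D + 632\right) = \left(-5 + T\right) \left(632 + D\right)$)
$X{\left(P \right)} = - \frac{3}{4} - 44 P + \frac{P^{2}}{4}$ ($X{\left(P \right)} = - \frac{3}{4} + \frac{\left(P^{2} - 177 P\right) + P}{4} = - \frac{3}{4} + \frac{P^{2} - 176 P}{4} = - \frac{3}{4} + \left(- 44 P + \frac{P^{2}}{4}\right) = - \frac{3}{4} - 44 P + \frac{P^{2}}{4}$)
$X{\left(468 \right)} - z{\left(-436,-78 \right)} = \left(- \frac{3}{4} - 20592 + \frac{468^{2}}{4}\right) - \left(-3160 - -390 + 632 \left(-436\right) - -34008\right) = \left(- \frac{3}{4} - 20592 + \frac{1}{4} \cdot 219024\right) - \left(-3160 + 390 - 275552 + 34008\right) = \left(- \frac{3}{4} - 20592 + 54756\right) - -244314 = \frac{136653}{4} + 244314 = \frac{1113909}{4}$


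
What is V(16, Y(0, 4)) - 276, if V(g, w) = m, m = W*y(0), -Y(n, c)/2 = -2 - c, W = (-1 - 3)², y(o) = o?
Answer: -276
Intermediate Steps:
W = 16 (W = (-4)² = 16)
Y(n, c) = 4 + 2*c (Y(n, c) = -2*(-2 - c) = 4 + 2*c)
m = 0 (m = 16*0 = 0)
V(g, w) = 0
V(16, Y(0, 4)) - 276 = 0 - 276 = -276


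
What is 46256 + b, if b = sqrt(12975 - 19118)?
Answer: 46256 + I*sqrt(6143) ≈ 46256.0 + 78.377*I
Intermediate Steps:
b = I*sqrt(6143) (b = sqrt(-6143) = I*sqrt(6143) ≈ 78.377*I)
46256 + b = 46256 + I*sqrt(6143)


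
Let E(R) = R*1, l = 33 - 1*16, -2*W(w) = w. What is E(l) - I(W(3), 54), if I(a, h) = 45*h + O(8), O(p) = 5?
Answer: -2418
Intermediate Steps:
W(w) = -w/2
l = 17 (l = 33 - 16 = 17)
I(a, h) = 5 + 45*h (I(a, h) = 45*h + 5 = 5 + 45*h)
E(R) = R
E(l) - I(W(3), 54) = 17 - (5 + 45*54) = 17 - (5 + 2430) = 17 - 1*2435 = 17 - 2435 = -2418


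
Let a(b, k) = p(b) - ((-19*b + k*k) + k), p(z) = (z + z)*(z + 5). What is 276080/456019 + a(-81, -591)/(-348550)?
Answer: 250324256423/158945422450 ≈ 1.5749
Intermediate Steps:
p(z) = 2*z*(5 + z) (p(z) = (2*z)*(5 + z) = 2*z*(5 + z))
a(b, k) = -k - k² + 19*b + 2*b*(5 + b) (a(b, k) = 2*b*(5 + b) - ((-19*b + k*k) + k) = 2*b*(5 + b) - ((-19*b + k²) + k) = 2*b*(5 + b) - ((k² - 19*b) + k) = 2*b*(5 + b) - (k + k² - 19*b) = 2*b*(5 + b) + (-k - k² + 19*b) = -k - k² + 19*b + 2*b*(5 + b))
276080/456019 + a(-81, -591)/(-348550) = 276080/456019 + (-1*(-591) - 1*(-591)² + 2*(-81)² + 29*(-81))/(-348550) = 276080*(1/456019) + (591 - 1*349281 + 2*6561 - 2349)*(-1/348550) = 276080/456019 + (591 - 349281 + 13122 - 2349)*(-1/348550) = 276080/456019 - 337917*(-1/348550) = 276080/456019 + 337917/348550 = 250324256423/158945422450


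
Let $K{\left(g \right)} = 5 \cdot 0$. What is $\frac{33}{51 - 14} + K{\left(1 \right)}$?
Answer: $\frac{33}{37} \approx 0.89189$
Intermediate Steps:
$K{\left(g \right)} = 0$
$\frac{33}{51 - 14} + K{\left(1 \right)} = \frac{33}{51 - 14} + 0 = \frac{33}{37} + 0 = \frac{33}{37}$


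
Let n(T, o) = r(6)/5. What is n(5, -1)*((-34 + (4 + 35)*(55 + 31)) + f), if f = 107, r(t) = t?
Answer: 20562/5 ≈ 4112.4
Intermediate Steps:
n(T, o) = 6/5
n(5, -1)*((-34 + (4 + 35)*(55 + 31)) + f) = 6*((-34 + (4 + 35)*(55 + 31)) + 107)/5 = 6*((-34 + 39*86) + 107)/5 = 6*((-34 + 3354) + 107)/5 = 6*(3320 + 107)/5 = (6/5)*3427 = 20562/5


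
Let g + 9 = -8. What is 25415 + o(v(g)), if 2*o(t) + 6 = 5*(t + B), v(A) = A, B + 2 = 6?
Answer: 50759/2 ≈ 25380.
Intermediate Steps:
B = 4 (B = -2 + 6 = 4)
g = -17 (g = -9 - 8 = -17)
o(t) = 7 + 5*t/2 (o(t) = -3 + (5*(t + 4))/2 = -3 + (5*(4 + t))/2 = -3 + (20 + 5*t)/2 = -3 + (10 + 5*t/2) = 7 + 5*t/2)
25415 + o(v(g)) = 25415 + (7 + (5/2)*(-17)) = 25415 + (7 - 85/2) = 25415 - 71/2 = 50759/2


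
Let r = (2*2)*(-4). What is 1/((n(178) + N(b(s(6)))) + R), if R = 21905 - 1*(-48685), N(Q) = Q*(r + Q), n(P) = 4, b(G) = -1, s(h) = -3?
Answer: 1/70611 ≈ 1.4162e-5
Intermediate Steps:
r = -16 (r = 4*(-4) = -16)
N(Q) = Q*(-16 + Q)
R = 70590 (R = 21905 + 48685 = 70590)
1/((n(178) + N(b(s(6)))) + R) = 1/((4 - (-16 - 1)) + 70590) = 1/((4 - 1*(-17)) + 70590) = 1/((4 + 17) + 70590) = 1/(21 + 70590) = 1/70611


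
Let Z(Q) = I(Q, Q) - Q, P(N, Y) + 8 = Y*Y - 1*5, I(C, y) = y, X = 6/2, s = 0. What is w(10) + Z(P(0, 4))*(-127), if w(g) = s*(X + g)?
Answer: 0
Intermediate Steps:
X = 3 (X = 6*(½) = 3)
P(N, Y) = -13 + Y² (P(N, Y) = -8 + (Y*Y - 1*5) = -8 + (Y² - 5) = -8 + (-5 + Y²) = -13 + Y²)
w(g) = 0 (w(g) = 0*(3 + g) = 0)
Z(Q) = 0 (Z(Q) = Q - Q = 0)
w(10) + Z(P(0, 4))*(-127) = 0 + 0*(-127) = 0 + 0 = 0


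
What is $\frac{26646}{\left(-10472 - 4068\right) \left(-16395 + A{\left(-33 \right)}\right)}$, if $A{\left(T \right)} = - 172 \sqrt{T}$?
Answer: $\frac{14562039}{130749639946} - \frac{381926 i \sqrt{33}}{326874099865} \approx 0.00011137 - 6.7121 \cdot 10^{-6} i$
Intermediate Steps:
$\frac{26646}{\left(-10472 - 4068\right) \left(-16395 + A{\left(-33 \right)}\right)} = \frac{26646}{\left(-10472 - 4068\right) \left(-16395 - 172 \sqrt{-33}\right)} = \frac{26646}{\left(-14540\right) \left(-16395 - 172 i \sqrt{33}\right)} = \frac{26646}{238383300 + 2500880 i \sqrt{33}}$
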